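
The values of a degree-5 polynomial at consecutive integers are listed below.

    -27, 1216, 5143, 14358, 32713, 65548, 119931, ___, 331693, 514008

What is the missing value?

204898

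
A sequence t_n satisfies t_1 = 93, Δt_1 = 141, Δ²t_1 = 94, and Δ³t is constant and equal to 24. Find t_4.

Build the table forward from the leading diagonal:
D3: 24  24  24  24
D2: 94  118  142  166
D1: 141  235  353  495
t: 93  234  469  822

822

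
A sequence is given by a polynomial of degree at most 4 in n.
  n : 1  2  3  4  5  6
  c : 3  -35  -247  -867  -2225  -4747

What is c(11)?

-56447

D1: -38, -212, -620, -1358, -2522
D2: -174, -408, -738, -1164
D3: -234, -330, -426
D4: -96, -96
Fourth differences constant at -96.
-426 − 96 = -522;  -1164 − 522 = -1686;  -2522 − 1686 = -4208;  -4747 − 4208 = -8955
-522 − 96 = -618;  -1686 − 618 = -2304;  -4208 − 2304 = -6512;  -8955 − 6512 = -15467
-618 − 96 = -714;  -2304 − 714 = -3018;  -6512 − 3018 = -9530;  -15467 − 9530 = -24997
-714 − 96 = -810;  -3018 − 810 = -3828;  -9530 − 3828 = -13358;  -24997 − 13358 = -38355
-810 − 96 = -906;  -3828 − 906 = -4734;  -13358 − 4734 = -18092;  -38355 − 18092 = -56447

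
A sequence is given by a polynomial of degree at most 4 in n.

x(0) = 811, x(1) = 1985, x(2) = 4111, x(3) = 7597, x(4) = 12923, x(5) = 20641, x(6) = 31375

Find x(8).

Δ: 1174, 2126, 3486, 5326, 7718, 10734
Δ²: 952, 1360, 1840, 2392, 3016
Δ³: 408, 480, 552, 624
Δ⁴: 72, 72, 72
Fourth differences constant at 72.
624 + 72 = 696;  3016 + 696 = 3712;  10734 + 3712 = 14446;  31375 + 14446 = 45821
696 + 72 = 768;  3712 + 768 = 4480;  14446 + 4480 = 18926;  45821 + 18926 = 64747

64747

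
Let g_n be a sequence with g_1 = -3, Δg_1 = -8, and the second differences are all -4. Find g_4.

Build the table forward from the leading diagonal:
D2: -4, -4, -4, -4
D1: -8, -12, -16, -20
g: -3, -11, -23, -39

-39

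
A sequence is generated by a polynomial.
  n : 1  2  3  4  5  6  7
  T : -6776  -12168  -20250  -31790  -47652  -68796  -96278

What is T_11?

First differences: -5392  -8082  -11540  -15862  -21144  -27482
Second differences: -2690  -3458  -4322  -5282  -6338
Third differences: -768  -864  -960  -1056
Fourth differences: -96  -96  -96
Fourth differences constant at -96.
-1056 − 96 = -1152;  -6338 − 1152 = -7490;  -27482 − 7490 = -34972;  -96278 − 34972 = -131250
-1152 − 96 = -1248;  -7490 − 1248 = -8738;  -34972 − 8738 = -43710;  -131250 − 43710 = -174960
-1248 − 96 = -1344;  -8738 − 1344 = -10082;  -43710 − 10082 = -53792;  -174960 − 53792 = -228752
-1344 − 96 = -1440;  -10082 − 1440 = -11522;  -53792 − 11522 = -65314;  -228752 − 65314 = -294066

-294066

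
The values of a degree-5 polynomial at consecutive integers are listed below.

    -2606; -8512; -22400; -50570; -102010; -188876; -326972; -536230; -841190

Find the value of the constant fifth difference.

-480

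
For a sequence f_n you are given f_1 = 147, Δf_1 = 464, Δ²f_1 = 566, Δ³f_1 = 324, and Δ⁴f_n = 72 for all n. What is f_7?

18981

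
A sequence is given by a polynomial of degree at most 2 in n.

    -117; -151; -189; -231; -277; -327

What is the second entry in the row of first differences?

-38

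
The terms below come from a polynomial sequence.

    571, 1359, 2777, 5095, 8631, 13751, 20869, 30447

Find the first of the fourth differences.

48

First differences: 788, 1418, 2318, 3536, 5120, 7118, 9578
Second differences: 630, 900, 1218, 1584, 1998, 2460
Third differences: 270, 318, 366, 414, 462
Fourth differences: 48, 48, 48, 48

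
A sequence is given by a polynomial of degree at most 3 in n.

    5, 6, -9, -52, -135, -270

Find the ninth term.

-1107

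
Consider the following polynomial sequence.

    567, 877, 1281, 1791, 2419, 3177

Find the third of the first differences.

Δ: 310, 404, 510, 628, 758
Δ²: 94, 106, 118, 130
Δ³: 12, 12, 12

510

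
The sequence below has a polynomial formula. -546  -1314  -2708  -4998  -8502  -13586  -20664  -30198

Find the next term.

Δ: -768, -1394, -2290, -3504, -5084, -7078, -9534
Δ²: -626, -896, -1214, -1580, -1994, -2456
Δ³: -270, -318, -366, -414, -462
Δ⁴: -48, -48, -48, -48
Constant fourth difference = -48, so extend:
-462 − 48 = -510;  -2456 − 510 = -2966;  -9534 − 2966 = -12500;  -30198 − 12500 = -42698

-42698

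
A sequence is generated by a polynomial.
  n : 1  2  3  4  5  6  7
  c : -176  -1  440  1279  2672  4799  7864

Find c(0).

175, 441, 839, 1393, 2127, 3065
266, 398, 554, 734, 938
132, 156, 180, 204
24, 24, 24
The fourth differences are constant at 24.
Work back: 132 − 24 = 108;  266 − 108 = 158;  175 − 158 = 17;  -176 − 17 = -193

-193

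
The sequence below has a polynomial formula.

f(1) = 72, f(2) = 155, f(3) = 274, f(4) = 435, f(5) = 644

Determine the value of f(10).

83  119  161  209
36  42  48
6  6
The third differences are constant (6).
48 + 6 = 54;  209 + 54 = 263;  644 + 263 = 907
54 + 6 = 60;  263 + 60 = 323;  907 + 323 = 1230
60 + 6 = 66;  323 + 66 = 389;  1230 + 389 = 1619
66 + 6 = 72;  389 + 72 = 461;  1619 + 461 = 2080
72 + 6 = 78;  461 + 78 = 539;  2080 + 539 = 2619

2619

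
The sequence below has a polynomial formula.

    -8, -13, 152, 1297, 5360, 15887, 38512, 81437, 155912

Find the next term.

276715

-5  165  1145  4063  10527  22625  42925  74475
170  980  2918  6464  12098  20300  31550
810  1938  3546  5634  8202  11250
1128  1608  2088  2568  3048
480  480  480  480
Fifth differences constant at 480.
3048 + 480 = 3528;  11250 + 3528 = 14778;  31550 + 14778 = 46328;  74475 + 46328 = 120803;  155912 + 120803 = 276715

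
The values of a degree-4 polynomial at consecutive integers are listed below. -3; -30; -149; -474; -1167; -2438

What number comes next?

First differences: -27, -119, -325, -693, -1271
Second differences: -92, -206, -368, -578
Third differences: -114, -162, -210
Fourth differences: -48, -48
The fourth differences are constant (-48).
-210 − 48 = -258;  -578 − 258 = -836;  -1271 − 836 = -2107;  -2438 − 2107 = -4545

-4545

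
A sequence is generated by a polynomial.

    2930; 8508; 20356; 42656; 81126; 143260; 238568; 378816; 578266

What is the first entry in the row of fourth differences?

First differences: 5578, 11848, 22300, 38470, 62134, 95308, 140248, 199450
Second differences: 6270, 10452, 16170, 23664, 33174, 44940, 59202
Third differences: 4182, 5718, 7494, 9510, 11766, 14262
Fourth differences: 1536, 1776, 2016, 2256, 2496
Fifth differences: 240, 240, 240, 240

1536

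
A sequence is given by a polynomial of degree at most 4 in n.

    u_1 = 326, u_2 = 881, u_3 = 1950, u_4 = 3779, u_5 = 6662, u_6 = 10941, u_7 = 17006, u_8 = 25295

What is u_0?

555  1069  1829  2883  4279  6065  8289
514  760  1054  1396  1786  2224
246  294  342  390  438
48  48  48  48
The fourth differences are constant at 48.
Work back: 246 − 48 = 198;  514 − 198 = 316;  555 − 316 = 239;  326 − 239 = 87

87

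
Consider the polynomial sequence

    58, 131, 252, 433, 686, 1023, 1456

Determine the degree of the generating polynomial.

3

First differences: 73, 121, 181, 253, 337, 433
Second differences: 48, 60, 72, 84, 96
Third differences: 12, 12, 12, 12
The third differences are constant, so the polynomial has degree 3.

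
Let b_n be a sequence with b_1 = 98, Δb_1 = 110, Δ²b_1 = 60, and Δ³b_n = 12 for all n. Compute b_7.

Build the table forward from the leading diagonal:
Third differences: 12, 12, 12, 12, 12, 12, 12
Second differences: 60, 72, 84, 96, 108, 120, 132
First differences: 110, 170, 242, 326, 422, 530, 650
b: 98, 208, 378, 620, 946, 1368, 1898

1898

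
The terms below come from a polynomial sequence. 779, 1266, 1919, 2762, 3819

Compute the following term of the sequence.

Δ: 487  653  843  1057
Δ²: 166  190  214
Δ³: 24  24
Constant third difference = 24, so extend:
214 + 24 = 238;  1057 + 238 = 1295;  3819 + 1295 = 5114

5114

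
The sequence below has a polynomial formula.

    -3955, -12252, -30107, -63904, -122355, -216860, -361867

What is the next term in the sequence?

-575232

-8297  -17855  -33797  -58451  -94505  -145007
-9558  -15942  -24654  -36054  -50502
-6384  -8712  -11400  -14448
-2328  -2688  -3048
-360  -360
Fifth differences constant at -360.
-3048 − 360 = -3408;  -14448 − 3408 = -17856;  -50502 − 17856 = -68358;  -145007 − 68358 = -213365;  -361867 − 213365 = -575232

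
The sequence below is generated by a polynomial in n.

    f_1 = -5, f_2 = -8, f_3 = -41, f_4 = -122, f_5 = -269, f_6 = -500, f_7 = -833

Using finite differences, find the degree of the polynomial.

3

Δ: -3, -33, -81, -147, -231, -333
Δ²: -30, -48, -66, -84, -102
Δ³: -18, -18, -18, -18
The third differences are constant, so the polynomial has degree 3.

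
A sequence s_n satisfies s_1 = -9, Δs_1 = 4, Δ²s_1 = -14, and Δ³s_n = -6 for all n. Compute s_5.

Build the table forward from the leading diagonal:
D3: -6  -6  -6  -6  -6
D2: -14  -20  -26  -32  -38
D1: 4  -10  -30  -56  -88
s: -9  -5  -15  -45  -101

-101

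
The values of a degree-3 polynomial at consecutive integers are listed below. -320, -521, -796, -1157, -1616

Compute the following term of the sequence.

-2185

Δ: -201  -275  -361  -459
Δ²: -74  -86  -98
Δ³: -12  -12
The third differences are constant (-12).
-98 − 12 = -110;  -459 − 110 = -569;  -1616 − 569 = -2185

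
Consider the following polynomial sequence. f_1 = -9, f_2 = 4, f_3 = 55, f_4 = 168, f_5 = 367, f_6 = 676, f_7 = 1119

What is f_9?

13 , 51 , 113 , 199 , 309 , 443
38 , 62 , 86 , 110 , 134
24 , 24 , 24 , 24
Third differences constant at 24.
134 + 24 = 158;  443 + 158 = 601;  1119 + 601 = 1720
158 + 24 = 182;  601 + 182 = 783;  1720 + 783 = 2503

2503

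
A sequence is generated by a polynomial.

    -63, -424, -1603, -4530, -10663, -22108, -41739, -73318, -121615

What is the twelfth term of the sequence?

-432154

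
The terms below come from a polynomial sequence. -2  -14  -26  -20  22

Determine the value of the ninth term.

910

-12  -12  6  42
0  18  36
18  18
The third differences are constant (18).
36 + 18 = 54;  42 + 54 = 96;  22 + 96 = 118
54 + 18 = 72;  96 + 72 = 168;  118 + 168 = 286
72 + 18 = 90;  168 + 90 = 258;  286 + 258 = 544
90 + 18 = 108;  258 + 108 = 366;  544 + 366 = 910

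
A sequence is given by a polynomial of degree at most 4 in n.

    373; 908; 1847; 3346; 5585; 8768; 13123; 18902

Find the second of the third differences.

180

Δ: 535, 939, 1499, 2239, 3183, 4355, 5779
Δ²: 404, 560, 740, 944, 1172, 1424
Δ³: 156, 180, 204, 228, 252
Δ⁴: 24, 24, 24, 24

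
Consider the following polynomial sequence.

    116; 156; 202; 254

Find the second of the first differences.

D1: 40, 46, 52
D2: 6, 6

46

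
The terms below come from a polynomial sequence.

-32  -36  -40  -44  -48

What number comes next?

-52

D1: -4, -4, -4, -4
The first differences are constant (-4).
-48 − 4 = -52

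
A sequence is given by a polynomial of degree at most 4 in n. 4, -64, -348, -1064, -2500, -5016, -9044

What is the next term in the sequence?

-15088

D1: -68, -284, -716, -1436, -2516, -4028
D2: -216, -432, -720, -1080, -1512
D3: -216, -288, -360, -432
D4: -72, -72, -72
The fourth differences are constant (-72).
-432 − 72 = -504;  -1512 − 504 = -2016;  -4028 − 2016 = -6044;  -9044 − 6044 = -15088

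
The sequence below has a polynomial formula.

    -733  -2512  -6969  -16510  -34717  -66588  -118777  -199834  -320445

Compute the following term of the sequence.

-493672

Δ: -1779 , -4457 , -9541 , -18207 , -31871 , -52189 , -81057 , -120611
Δ²: -2678 , -5084 , -8666 , -13664 , -20318 , -28868 , -39554
Δ³: -2406 , -3582 , -4998 , -6654 , -8550 , -10686
Δ⁴: -1176 , -1416 , -1656 , -1896 , -2136
Δ⁵: -240 , -240 , -240 , -240
The fifth differences are constant (-240).
-2136 − 240 = -2376;  -10686 − 2376 = -13062;  -39554 − 13062 = -52616;  -120611 − 52616 = -173227;  -320445 − 173227 = -493672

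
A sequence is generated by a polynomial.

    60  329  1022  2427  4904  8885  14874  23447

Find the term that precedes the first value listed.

-1

First differences: 269  693  1405  2477  3981  5989  8573
Second differences: 424  712  1072  1504  2008  2584
Third differences: 288  360  432  504  576
Fourth differences: 72  72  72  72
The fourth differences are constant at 72.
Work back: 288 − 72 = 216;  424 − 216 = 208;  269 − 208 = 61;  60 − 61 = -1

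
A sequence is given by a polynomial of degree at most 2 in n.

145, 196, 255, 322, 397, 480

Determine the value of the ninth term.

Δ: 51, 59, 67, 75, 83
Δ²: 8, 8, 8, 8
Constant second difference = 8, so extend:
83 + 8 = 91;  480 + 91 = 571
91 + 8 = 99;  571 + 99 = 670
99 + 8 = 107;  670 + 107 = 777

777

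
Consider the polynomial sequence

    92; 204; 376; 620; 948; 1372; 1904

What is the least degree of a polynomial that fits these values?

D1: 112, 172, 244, 328, 424, 532
D2: 60, 72, 84, 96, 108
D3: 12, 12, 12, 12
The third differences are constant, so the polynomial has degree 3.

3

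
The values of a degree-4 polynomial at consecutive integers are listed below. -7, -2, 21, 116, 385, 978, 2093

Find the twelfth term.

Δ: 5, 23, 95, 269, 593, 1115
Δ²: 18, 72, 174, 324, 522
Δ³: 54, 102, 150, 198
Δ⁴: 48, 48, 48
The fourth differences are constant (48).
198 + 48 = 246;  522 + 246 = 768;  1115 + 768 = 1883;  2093 + 1883 = 3976
246 + 48 = 294;  768 + 294 = 1062;  1883 + 1062 = 2945;  3976 + 2945 = 6921
294 + 48 = 342;  1062 + 342 = 1404;  2945 + 1404 = 4349;  6921 + 4349 = 11270
342 + 48 = 390;  1404 + 390 = 1794;  4349 + 1794 = 6143;  11270 + 6143 = 17413
390 + 48 = 438;  1794 + 438 = 2232;  6143 + 2232 = 8375;  17413 + 8375 = 25788

25788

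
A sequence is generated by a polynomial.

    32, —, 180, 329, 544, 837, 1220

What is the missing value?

Using the last 5 terms:
D1: 149  215  293  383
D2: 66  78  90
D3: 12  12
Constant third difference = 12.
Extend backward: 66 − 12 = 54;  149 − 54 = 95;  180 − 95 = 85

85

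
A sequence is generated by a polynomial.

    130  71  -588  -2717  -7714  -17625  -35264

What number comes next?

-64333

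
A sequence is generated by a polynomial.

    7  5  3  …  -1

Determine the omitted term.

1

Using the first 3 terms:
Δ: -2, -2
Constant first difference = -2.
Extend forward: 3 − 2 = 1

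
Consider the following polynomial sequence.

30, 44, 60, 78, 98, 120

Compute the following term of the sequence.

14, 16, 18, 20, 22
2, 2, 2, 2
The second differences are constant (2).
22 + 2 = 24;  120 + 24 = 144

144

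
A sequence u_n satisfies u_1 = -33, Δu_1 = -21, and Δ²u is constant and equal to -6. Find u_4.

Build the table forward from the leading diagonal:
Second differences: -6  -6  -6  -6
First differences: -21  -27  -33  -39
u: -33  -54  -81  -114

-114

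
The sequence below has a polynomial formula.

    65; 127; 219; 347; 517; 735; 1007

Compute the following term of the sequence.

1339

Δ: 62  92  128  170  218  272
Δ²: 30  36  42  48  54
Δ³: 6  6  6  6
Third differences constant at 6.
54 + 6 = 60;  272 + 60 = 332;  1007 + 332 = 1339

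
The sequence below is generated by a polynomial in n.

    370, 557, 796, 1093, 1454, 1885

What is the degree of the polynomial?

D1: 187, 239, 297, 361, 431
D2: 52, 58, 64, 70
D3: 6, 6, 6
The third differences are constant, so the polynomial has degree 3.

3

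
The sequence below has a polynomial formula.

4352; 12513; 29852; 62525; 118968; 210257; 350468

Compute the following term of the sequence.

557037

First differences: 8161, 17339, 32673, 56443, 91289, 140211
Second differences: 9178, 15334, 23770, 34846, 48922
Third differences: 6156, 8436, 11076, 14076
Fourth differences: 2280, 2640, 3000
Fifth differences: 360, 360
Constant fifth difference = 360, so extend:
3000 + 360 = 3360;  14076 + 3360 = 17436;  48922 + 17436 = 66358;  140211 + 66358 = 206569;  350468 + 206569 = 557037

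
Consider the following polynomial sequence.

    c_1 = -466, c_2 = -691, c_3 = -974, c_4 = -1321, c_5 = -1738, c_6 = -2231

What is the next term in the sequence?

-225 , -283 , -347 , -417 , -493
-58 , -64 , -70 , -76
-6 , -6 , -6
Third differences constant at -6.
-76 − 6 = -82;  -493 − 82 = -575;  -2231 − 575 = -2806

-2806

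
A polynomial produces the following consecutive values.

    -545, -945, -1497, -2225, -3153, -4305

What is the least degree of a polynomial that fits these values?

3

D1: -400, -552, -728, -928, -1152
D2: -152, -176, -200, -224
D3: -24, -24, -24
The third differences are constant, so the polynomial has degree 3.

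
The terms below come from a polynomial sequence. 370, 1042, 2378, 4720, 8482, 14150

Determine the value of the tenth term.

D1: 672  1336  2342  3762  5668
D2: 664  1006  1420  1906
D3: 342  414  486
D4: 72  72
Constant fourth difference = 72, so extend:
486 + 72 = 558;  1906 + 558 = 2464;  5668 + 2464 = 8132;  14150 + 8132 = 22282
558 + 72 = 630;  2464 + 630 = 3094;  8132 + 3094 = 11226;  22282 + 11226 = 33508
630 + 72 = 702;  3094 + 702 = 3796;  11226 + 3796 = 15022;  33508 + 15022 = 48530
702 + 72 = 774;  3796 + 774 = 4570;  15022 + 4570 = 19592;  48530 + 19592 = 68122

68122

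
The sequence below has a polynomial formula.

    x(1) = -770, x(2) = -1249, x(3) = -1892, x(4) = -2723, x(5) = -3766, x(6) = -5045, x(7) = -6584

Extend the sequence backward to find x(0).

-431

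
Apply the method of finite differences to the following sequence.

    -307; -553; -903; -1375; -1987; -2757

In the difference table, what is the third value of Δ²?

D1: -246, -350, -472, -612, -770
D2: -104, -122, -140, -158
D3: -18, -18, -18

-140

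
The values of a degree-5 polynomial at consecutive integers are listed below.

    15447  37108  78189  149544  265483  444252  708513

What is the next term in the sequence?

21661  41081  71355  115939  178769  264261
19420  30274  44584  62830  85492
10854  14310  18246  22662
3456  3936  4416
480  480
The fifth differences are constant (480).
4416 + 480 = 4896;  22662 + 4896 = 27558;  85492 + 27558 = 113050;  264261 + 113050 = 377311;  708513 + 377311 = 1085824

1085824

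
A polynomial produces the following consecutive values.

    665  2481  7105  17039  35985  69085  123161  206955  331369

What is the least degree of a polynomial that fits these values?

D1: 1816, 4624, 9934, 18946, 33100, 54076, 83794, 124414
D2: 2808, 5310, 9012, 14154, 20976, 29718, 40620
D3: 2502, 3702, 5142, 6822, 8742, 10902
D4: 1200, 1440, 1680, 1920, 2160
D5: 240, 240, 240, 240
The fifth differences are constant, so the polynomial has degree 5.

5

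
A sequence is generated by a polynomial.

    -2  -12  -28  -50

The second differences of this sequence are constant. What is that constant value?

Δ: -10, -16, -22
Δ²: -6, -6

-6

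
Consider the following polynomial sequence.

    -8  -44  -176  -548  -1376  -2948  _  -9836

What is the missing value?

-5624

Using the first 6 terms:
-36  -132  -372  -828  -1572
-96  -240  -456  -744
-144  -216  -288
-72  -72
Constant fourth difference = -72.
Extend forward: -288 − 72 = -360;  -744 − 360 = -1104;  -1572 − 1104 = -2676;  -2948 − 2676 = -5624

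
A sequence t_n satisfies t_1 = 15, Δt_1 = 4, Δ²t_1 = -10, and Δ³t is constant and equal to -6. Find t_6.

-125

Build the table forward from the leading diagonal:
Δ³: -6  -6  -6  -6  -6  -6
Δ²: -10  -16  -22  -28  -34  -40
Δ: 4  -6  -22  -44  -72  -106
t: 15  19  13  -9  -53  -125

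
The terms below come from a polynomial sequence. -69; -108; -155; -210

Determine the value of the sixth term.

-344

First differences: -39 , -47 , -55
Second differences: -8 , -8
Second differences constant at -8.
-55 − 8 = -63;  -210 − 63 = -273
-63 − 8 = -71;  -273 − 71 = -344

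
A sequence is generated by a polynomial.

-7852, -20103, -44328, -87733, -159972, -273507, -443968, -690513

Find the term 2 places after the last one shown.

Δ: -12251  -24225  -43405  -72239  -113535  -170461  -246545
Δ²: -11974  -19180  -28834  -41296  -56926  -76084
Δ³: -7206  -9654  -12462  -15630  -19158
Δ⁴: -2448  -2808  -3168  -3528
Δ⁵: -360  -360  -360
Fifth differences constant at -360.
-3528 − 360 = -3888;  -19158 − 3888 = -23046;  -76084 − 23046 = -99130;  -246545 − 99130 = -345675;  -690513 − 345675 = -1036188
-3888 − 360 = -4248;  -23046 − 4248 = -27294;  -99130 − 27294 = -126424;  -345675 − 126424 = -472099;  -1036188 − 472099 = -1508287

-1508287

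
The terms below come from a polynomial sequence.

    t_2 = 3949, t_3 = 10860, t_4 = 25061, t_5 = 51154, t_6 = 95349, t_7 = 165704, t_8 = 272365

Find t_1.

1094

First differences: 6911, 14201, 26093, 44195, 70355, 106661
Second differences: 7290, 11892, 18102, 26160, 36306
Third differences: 4602, 6210, 8058, 10146
Fourth differences: 1608, 1848, 2088
Fifth differences: 240, 240
The fifth differences are constant at 240.
Work back: 1608 − 240 = 1368;  4602 − 1368 = 3234;  7290 − 3234 = 4056;  6911 − 4056 = 2855;  3949 − 2855 = 1094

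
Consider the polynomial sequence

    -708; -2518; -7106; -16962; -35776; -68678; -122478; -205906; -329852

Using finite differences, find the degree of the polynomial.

First differences: -1810, -4588, -9856, -18814, -32902, -53800, -83428, -123946
Second differences: -2778, -5268, -8958, -14088, -20898, -29628, -40518
Third differences: -2490, -3690, -5130, -6810, -8730, -10890
Fourth differences: -1200, -1440, -1680, -1920, -2160
Fifth differences: -240, -240, -240, -240
The fifth differences are constant, so the polynomial has degree 5.

5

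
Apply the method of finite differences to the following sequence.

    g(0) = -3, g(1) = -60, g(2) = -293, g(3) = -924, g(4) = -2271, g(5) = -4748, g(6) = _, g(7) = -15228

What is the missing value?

-8865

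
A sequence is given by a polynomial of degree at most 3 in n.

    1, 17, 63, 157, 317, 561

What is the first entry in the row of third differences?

18

D1: 16, 46, 94, 160, 244
D2: 30, 48, 66, 84
D3: 18, 18, 18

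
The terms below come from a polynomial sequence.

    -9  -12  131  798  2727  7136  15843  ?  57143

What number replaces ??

Using the first 7 terms:
First differences: -3  143  667  1929  4409  8707
Second differences: 146  524  1262  2480  4298
Third differences: 378  738  1218  1818
Fourth differences: 360  480  600
Fifth differences: 120  120
Constant fifth difference = 120.
Extend forward: 600 + 120 = 720;  1818 + 720 = 2538;  4298 + 2538 = 6836;  8707 + 6836 = 15543;  15843 + 15543 = 31386

31386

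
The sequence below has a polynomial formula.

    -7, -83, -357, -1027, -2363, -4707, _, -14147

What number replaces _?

-8473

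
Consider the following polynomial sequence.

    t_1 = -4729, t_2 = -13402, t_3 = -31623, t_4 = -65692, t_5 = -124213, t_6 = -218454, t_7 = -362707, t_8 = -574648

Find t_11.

-1851679

Δ: -8673  -18221  -34069  -58521  -94241  -144253  -211941
Δ²: -9548  -15848  -24452  -35720  -50012  -67688
Δ³: -6300  -8604  -11268  -14292  -17676
Δ⁴: -2304  -2664  -3024  -3384
Δ⁵: -360  -360  -360
Fifth differences constant at -360.
-3384 − 360 = -3744;  -17676 − 3744 = -21420;  -67688 − 21420 = -89108;  -211941 − 89108 = -301049;  -574648 − 301049 = -875697
-3744 − 360 = -4104;  -21420 − 4104 = -25524;  -89108 − 25524 = -114632;  -301049 − 114632 = -415681;  -875697 − 415681 = -1291378
-4104 − 360 = -4464;  -25524 − 4464 = -29988;  -114632 − 29988 = -144620;  -415681 − 144620 = -560301;  -1291378 − 560301 = -1851679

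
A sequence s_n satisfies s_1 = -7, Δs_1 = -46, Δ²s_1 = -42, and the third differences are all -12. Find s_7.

-1153

Build the table forward from the leading diagonal:
D3: -12, -12, -12, -12, -12, -12, -12
D2: -42, -54, -66, -78, -90, -102, -114
D1: -46, -88, -142, -208, -286, -376, -478
s: -7, -53, -141, -283, -491, -777, -1153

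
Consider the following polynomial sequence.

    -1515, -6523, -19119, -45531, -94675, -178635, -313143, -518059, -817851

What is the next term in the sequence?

D1: -5008  -12596  -26412  -49144  -83960  -134508  -204916  -299792
D2: -7588  -13816  -22732  -34816  -50548  -70408  -94876
D3: -6228  -8916  -12084  -15732  -19860  -24468
D4: -2688  -3168  -3648  -4128  -4608
D5: -480  -480  -480  -480
Constant fifth difference = -480, so extend:
-4608 − 480 = -5088;  -24468 − 5088 = -29556;  -94876 − 29556 = -124432;  -299792 − 124432 = -424224;  -817851 − 424224 = -1242075

-1242075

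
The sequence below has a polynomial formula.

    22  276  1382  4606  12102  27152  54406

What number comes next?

100122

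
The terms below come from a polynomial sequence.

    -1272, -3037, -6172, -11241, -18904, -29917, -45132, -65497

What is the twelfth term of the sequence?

Δ: -1765, -3135, -5069, -7663, -11013, -15215, -20365
Δ²: -1370, -1934, -2594, -3350, -4202, -5150
Δ³: -564, -660, -756, -852, -948
Δ⁴: -96, -96, -96, -96
The fourth differences are constant (-96).
-948 − 96 = -1044;  -5150 − 1044 = -6194;  -20365 − 6194 = -26559;  -65497 − 26559 = -92056
-1044 − 96 = -1140;  -6194 − 1140 = -7334;  -26559 − 7334 = -33893;  -92056 − 33893 = -125949
-1140 − 96 = -1236;  -7334 − 1236 = -8570;  -33893 − 8570 = -42463;  -125949 − 42463 = -168412
-1236 − 96 = -1332;  -8570 − 1332 = -9902;  -42463 − 9902 = -52365;  -168412 − 52365 = -220777

-220777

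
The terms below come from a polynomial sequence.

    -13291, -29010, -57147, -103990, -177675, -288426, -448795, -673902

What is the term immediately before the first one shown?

-5310

-15719  -28137  -46843  -73685  -110751  -160369  -225107
-12418  -18706  -26842  -37066  -49618  -64738
-6288  -8136  -10224  -12552  -15120
-1848  -2088  -2328  -2568
-240  -240  -240
The fifth differences are constant at -240.
Work back: -1848 + 240 = -1608;  -6288 + 1608 = -4680;  -12418 + 4680 = -7738;  -15719 + 7738 = -7981;  -13291 + 7981 = -5310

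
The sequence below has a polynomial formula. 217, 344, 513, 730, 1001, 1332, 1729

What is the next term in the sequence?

2198

Δ: 127 , 169 , 217 , 271 , 331 , 397
Δ²: 42 , 48 , 54 , 60 , 66
Δ³: 6 , 6 , 6 , 6
Constant third difference = 6, so extend:
66 + 6 = 72;  397 + 72 = 469;  1729 + 469 = 2198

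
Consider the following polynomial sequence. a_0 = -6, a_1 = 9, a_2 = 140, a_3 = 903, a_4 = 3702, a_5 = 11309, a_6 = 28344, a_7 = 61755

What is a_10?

374724

Δ: 15, 131, 763, 2799, 7607, 17035, 33411
Δ²: 116, 632, 2036, 4808, 9428, 16376
Δ³: 516, 1404, 2772, 4620, 6948
Δ⁴: 888, 1368, 1848, 2328
Δ⁵: 480, 480, 480
Fifth differences constant at 480.
2328 + 480 = 2808;  6948 + 2808 = 9756;  16376 + 9756 = 26132;  33411 + 26132 = 59543;  61755 + 59543 = 121298
2808 + 480 = 3288;  9756 + 3288 = 13044;  26132 + 13044 = 39176;  59543 + 39176 = 98719;  121298 + 98719 = 220017
3288 + 480 = 3768;  13044 + 3768 = 16812;  39176 + 16812 = 55988;  98719 + 55988 = 154707;  220017 + 154707 = 374724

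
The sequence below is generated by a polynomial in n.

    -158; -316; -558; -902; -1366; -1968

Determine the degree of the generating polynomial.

3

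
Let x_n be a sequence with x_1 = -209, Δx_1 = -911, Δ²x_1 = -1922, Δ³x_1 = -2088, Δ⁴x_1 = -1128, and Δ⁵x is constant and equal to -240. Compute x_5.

-24865

Build the table forward from the leading diagonal:
Fifth differences: -240, -240, -240, -240, -240
Fourth differences: -1128, -1368, -1608, -1848, -2088
Third differences: -2088, -3216, -4584, -6192, -8040
Second differences: -1922, -4010, -7226, -11810, -18002
First differences: -911, -2833, -6843, -14069, -25879
x: -209, -1120, -3953, -10796, -24865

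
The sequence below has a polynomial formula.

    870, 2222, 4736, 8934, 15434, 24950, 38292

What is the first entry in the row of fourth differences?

D1: 1352, 2514, 4198, 6500, 9516, 13342
D2: 1162, 1684, 2302, 3016, 3826
D3: 522, 618, 714, 810
D4: 96, 96, 96

96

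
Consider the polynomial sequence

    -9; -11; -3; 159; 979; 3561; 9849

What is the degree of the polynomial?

5

Δ: -2, 8, 162, 820, 2582, 6288
Δ²: 10, 154, 658, 1762, 3706
Δ³: 144, 504, 1104, 1944
Δ⁴: 360, 600, 840
Δ⁵: 240, 240
The fifth differences are constant, so the polynomial has degree 5.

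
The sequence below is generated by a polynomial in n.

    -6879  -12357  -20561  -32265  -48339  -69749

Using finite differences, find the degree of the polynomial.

D1: -5478, -8204, -11704, -16074, -21410
D2: -2726, -3500, -4370, -5336
D3: -774, -870, -966
D4: -96, -96
The fourth differences are constant, so the polynomial has degree 4.

4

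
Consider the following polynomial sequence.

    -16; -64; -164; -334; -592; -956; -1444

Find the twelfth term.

-6374

Δ: -48  -100  -170  -258  -364  -488
Δ²: -52  -70  -88  -106  -124
Δ³: -18  -18  -18  -18
Third differences constant at -18.
-124 − 18 = -142;  -488 − 142 = -630;  -1444 − 630 = -2074
-142 − 18 = -160;  -630 − 160 = -790;  -2074 − 790 = -2864
-160 − 18 = -178;  -790 − 178 = -968;  -2864 − 968 = -3832
-178 − 18 = -196;  -968 − 196 = -1164;  -3832 − 1164 = -4996
-196 − 18 = -214;  -1164 − 214 = -1378;  -4996 − 1378 = -6374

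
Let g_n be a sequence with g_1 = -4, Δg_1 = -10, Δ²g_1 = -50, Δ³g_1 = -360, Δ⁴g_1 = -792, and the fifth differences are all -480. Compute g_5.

-2576

Build the table forward from the leading diagonal:
Δ⁵: -480, -480, -480, -480, -480
Δ⁴: -792, -1272, -1752, -2232, -2712
Δ³: -360, -1152, -2424, -4176, -6408
Δ²: -50, -410, -1562, -3986, -8162
Δ: -10, -60, -470, -2032, -6018
g: -4, -14, -74, -544, -2576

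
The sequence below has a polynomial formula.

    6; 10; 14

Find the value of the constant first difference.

4

First differences: 4, 4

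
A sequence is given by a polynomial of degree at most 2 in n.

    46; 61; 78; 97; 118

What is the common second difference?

2

First differences: 15, 17, 19, 21
Second differences: 2, 2, 2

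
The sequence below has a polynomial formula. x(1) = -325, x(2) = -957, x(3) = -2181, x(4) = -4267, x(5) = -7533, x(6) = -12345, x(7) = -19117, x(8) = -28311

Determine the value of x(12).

First differences: -632, -1224, -2086, -3266, -4812, -6772, -9194
Second differences: -592, -862, -1180, -1546, -1960, -2422
Third differences: -270, -318, -366, -414, -462
Fourth differences: -48, -48, -48, -48
The fourth differences are constant (-48).
-462 − 48 = -510;  -2422 − 510 = -2932;  -9194 − 2932 = -12126;  -28311 − 12126 = -40437
-510 − 48 = -558;  -2932 − 558 = -3490;  -12126 − 3490 = -15616;  -40437 − 15616 = -56053
-558 − 48 = -606;  -3490 − 606 = -4096;  -15616 − 4096 = -19712;  -56053 − 19712 = -75765
-606 − 48 = -654;  -4096 − 654 = -4750;  -19712 − 4750 = -24462;  -75765 − 24462 = -100227

-100227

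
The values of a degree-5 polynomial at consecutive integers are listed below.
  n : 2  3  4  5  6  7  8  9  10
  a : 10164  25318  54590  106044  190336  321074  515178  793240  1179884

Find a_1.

3296

15154, 29272, 51454, 84292, 130738, 194104, 278062, 386644
14118, 22182, 32838, 46446, 63366, 83958, 108582
8064, 10656, 13608, 16920, 20592, 24624
2592, 2952, 3312, 3672, 4032
360, 360, 360, 360
The fifth differences are constant at 360.
Work back: 2592 − 360 = 2232;  8064 − 2232 = 5832;  14118 − 5832 = 8286;  15154 − 8286 = 6868;  10164 − 6868 = 3296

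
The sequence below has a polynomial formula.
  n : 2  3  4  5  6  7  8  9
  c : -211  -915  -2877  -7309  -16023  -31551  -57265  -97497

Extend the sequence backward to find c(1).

-33

First differences: -704, -1962, -4432, -8714, -15528, -25714, -40232
Second differences: -1258, -2470, -4282, -6814, -10186, -14518
Third differences: -1212, -1812, -2532, -3372, -4332
Fourth differences: -600, -720, -840, -960
Fifth differences: -120, -120, -120
The fifth differences are constant at -120.
Work back: -600 + 120 = -480;  -1212 + 480 = -732;  -1258 + 732 = -526;  -704 + 526 = -178;  -211 + 178 = -33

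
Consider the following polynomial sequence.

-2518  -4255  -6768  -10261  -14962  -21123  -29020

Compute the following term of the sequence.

First differences: -1737, -2513, -3493, -4701, -6161, -7897
Second differences: -776, -980, -1208, -1460, -1736
Third differences: -204, -228, -252, -276
Fourth differences: -24, -24, -24
Constant fourth difference = -24, so extend:
-276 − 24 = -300;  -1736 − 300 = -2036;  -7897 − 2036 = -9933;  -29020 − 9933 = -38953

-38953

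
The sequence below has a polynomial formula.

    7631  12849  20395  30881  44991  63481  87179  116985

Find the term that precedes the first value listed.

4201

First differences: 5218, 7546, 10486, 14110, 18490, 23698, 29806
Second differences: 2328, 2940, 3624, 4380, 5208, 6108
Third differences: 612, 684, 756, 828, 900
Fourth differences: 72, 72, 72, 72
The fourth differences are constant at 72.
Work back: 612 − 72 = 540;  2328 − 540 = 1788;  5218 − 1788 = 3430;  7631 − 3430 = 4201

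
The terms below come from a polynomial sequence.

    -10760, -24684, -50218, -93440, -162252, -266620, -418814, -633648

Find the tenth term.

-1324652

Δ: -13924  -25534  -43222  -68812  -104368  -152194  -214834
Δ²: -11610  -17688  -25590  -35556  -47826  -62640
Δ³: -6078  -7902  -9966  -12270  -14814
Δ⁴: -1824  -2064  -2304  -2544
Δ⁵: -240  -240  -240
Constant fifth difference = -240, so extend:
-2544 − 240 = -2784;  -14814 − 2784 = -17598;  -62640 − 17598 = -80238;  -214834 − 80238 = -295072;  -633648 − 295072 = -928720
-2784 − 240 = -3024;  -17598 − 3024 = -20622;  -80238 − 20622 = -100860;  -295072 − 100860 = -395932;  -928720 − 395932 = -1324652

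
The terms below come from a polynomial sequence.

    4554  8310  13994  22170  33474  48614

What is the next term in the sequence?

First differences: 3756, 5684, 8176, 11304, 15140
Second differences: 1928, 2492, 3128, 3836
Third differences: 564, 636, 708
Fourth differences: 72, 72
Constant fourth difference = 72, so extend:
708 + 72 = 780;  3836 + 780 = 4616;  15140 + 4616 = 19756;  48614 + 19756 = 68370

68370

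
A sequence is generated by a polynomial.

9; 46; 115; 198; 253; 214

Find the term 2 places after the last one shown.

D1: 37, 69, 83, 55, -39
D2: 32, 14, -28, -94
D3: -18, -42, -66
D4: -24, -24
Fourth differences constant at -24.
-66 − 24 = -90;  -94 − 90 = -184;  -39 − 184 = -223;  214 − 223 = -9
-90 − 24 = -114;  -184 − 114 = -298;  -223 − 298 = -521;  -9 − 521 = -530

-530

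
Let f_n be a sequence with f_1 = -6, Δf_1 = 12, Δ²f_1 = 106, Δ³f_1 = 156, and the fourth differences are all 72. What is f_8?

Build the table forward from the leading diagonal:
D4: 72  72  72  72  72  72  72  72
D3: 156  228  300  372  444  516  588  660
D2: 106  262  490  790  1162  1606  2122  2710
D1: 12  118  380  870  1660  2822  4428  6550
f: -6  6  124  504  1374  3034  5856  10284

10284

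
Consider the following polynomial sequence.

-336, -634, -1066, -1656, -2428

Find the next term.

-3406

-298  -432  -590  -772
-134  -158  -182
-24  -24
Third differences constant at -24.
-182 − 24 = -206;  -772 − 206 = -978;  -2428 − 978 = -3406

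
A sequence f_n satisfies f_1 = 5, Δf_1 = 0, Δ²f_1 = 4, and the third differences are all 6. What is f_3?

9

Build the table forward from the leading diagonal:
Δ³: 6  6  6
Δ²: 4  10  16
Δ: 0  4  14
f: 5  5  9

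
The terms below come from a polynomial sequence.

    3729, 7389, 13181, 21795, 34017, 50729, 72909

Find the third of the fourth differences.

First differences: 3660, 5792, 8614, 12222, 16712, 22180
Second differences: 2132, 2822, 3608, 4490, 5468
Third differences: 690, 786, 882, 978
Fourth differences: 96, 96, 96

96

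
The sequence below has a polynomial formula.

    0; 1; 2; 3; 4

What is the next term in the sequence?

5

Δ: 1, 1, 1, 1
First differences constant at 1.
4 + 1 = 5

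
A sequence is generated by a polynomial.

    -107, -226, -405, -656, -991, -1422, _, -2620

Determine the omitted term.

-1961

Using the first 6 terms:
Δ: -119  -179  -251  -335  -431
Δ²: -60  -72  -84  -96
Δ³: -12  -12  -12
Constant third difference = -12.
Extend forward: -96 − 12 = -108;  -431 − 108 = -539;  -1422 − 539 = -1961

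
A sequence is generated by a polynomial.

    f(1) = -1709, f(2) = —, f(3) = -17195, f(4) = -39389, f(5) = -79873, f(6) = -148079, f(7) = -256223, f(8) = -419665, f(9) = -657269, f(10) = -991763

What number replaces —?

Using the last 8 terms:
First differences: -22194, -40484, -68206, -108144, -163442, -237604, -334494
Second differences: -18290, -27722, -39938, -55298, -74162, -96890
Third differences: -9432, -12216, -15360, -18864, -22728
Fourth differences: -2784, -3144, -3504, -3864
Fifth differences: -360, -360, -360
Constant fifth difference = -360.
Extend backward: -2784 + 360 = -2424;  -9432 + 2424 = -7008;  -18290 + 7008 = -11282;  -22194 + 11282 = -10912;  -17195 + 10912 = -6283

-6283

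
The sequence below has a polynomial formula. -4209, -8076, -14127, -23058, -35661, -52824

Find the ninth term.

-141993

D1: -3867 , -6051 , -8931 , -12603 , -17163
D2: -2184 , -2880 , -3672 , -4560
D3: -696 , -792 , -888
D4: -96 , -96
Constant fourth difference = -96, so extend:
-888 − 96 = -984;  -4560 − 984 = -5544;  -17163 − 5544 = -22707;  -52824 − 22707 = -75531
-984 − 96 = -1080;  -5544 − 1080 = -6624;  -22707 − 6624 = -29331;  -75531 − 29331 = -104862
-1080 − 96 = -1176;  -6624 − 1176 = -7800;  -29331 − 7800 = -37131;  -104862 − 37131 = -141993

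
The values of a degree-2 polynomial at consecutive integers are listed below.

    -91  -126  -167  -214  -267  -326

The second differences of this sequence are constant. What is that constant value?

First differences: -35, -41, -47, -53, -59
Second differences: -6, -6, -6, -6

-6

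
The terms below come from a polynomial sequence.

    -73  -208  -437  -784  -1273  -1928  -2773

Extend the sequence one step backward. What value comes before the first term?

-8

First differences: -135, -229, -347, -489, -655, -845
Second differences: -94, -118, -142, -166, -190
Third differences: -24, -24, -24, -24
The third differences are constant at -24.
Work back: -94 + 24 = -70;  -135 + 70 = -65;  -73 + 65 = -8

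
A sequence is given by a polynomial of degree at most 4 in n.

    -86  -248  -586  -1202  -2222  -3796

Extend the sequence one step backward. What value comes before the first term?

First differences: -162  -338  -616  -1020  -1574
Second differences: -176  -278  -404  -554
Third differences: -102  -126  -150
Fourth differences: -24  -24
The fourth differences are constant at -24.
Work back: -102 + 24 = -78;  -176 + 78 = -98;  -162 + 98 = -64;  -86 + 64 = -22

-22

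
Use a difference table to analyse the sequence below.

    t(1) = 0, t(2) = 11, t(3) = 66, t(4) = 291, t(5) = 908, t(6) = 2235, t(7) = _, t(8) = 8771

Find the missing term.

Using the first 6 terms:
Δ: 11  55  225  617  1327
Δ²: 44  170  392  710
Δ³: 126  222  318
Δ⁴: 96  96
Constant fourth difference = 96.
Extend forward: 318 + 96 = 414;  710 + 414 = 1124;  1327 + 1124 = 2451;  2235 + 2451 = 4686

4686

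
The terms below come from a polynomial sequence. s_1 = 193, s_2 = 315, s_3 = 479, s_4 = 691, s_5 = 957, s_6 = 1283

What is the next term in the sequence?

1675

Δ: 122  164  212  266  326
Δ²: 42  48  54  60
Δ³: 6  6  6
Third differences constant at 6.
60 + 6 = 66;  326 + 66 = 392;  1283 + 392 = 1675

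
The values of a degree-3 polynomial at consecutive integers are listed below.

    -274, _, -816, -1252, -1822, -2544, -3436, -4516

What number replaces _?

Using the last 6 terms:
First differences: -436, -570, -722, -892, -1080
Second differences: -134, -152, -170, -188
Third differences: -18, -18, -18
Constant third difference = -18.
Extend backward: -134 + 18 = -116;  -436 + 116 = -320;  -816 + 320 = -496

-496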